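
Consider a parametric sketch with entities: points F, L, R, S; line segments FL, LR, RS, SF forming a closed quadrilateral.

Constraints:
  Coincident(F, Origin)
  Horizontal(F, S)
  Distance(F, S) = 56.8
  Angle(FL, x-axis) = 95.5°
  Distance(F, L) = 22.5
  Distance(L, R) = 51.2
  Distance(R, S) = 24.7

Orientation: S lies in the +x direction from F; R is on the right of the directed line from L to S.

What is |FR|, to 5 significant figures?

37.524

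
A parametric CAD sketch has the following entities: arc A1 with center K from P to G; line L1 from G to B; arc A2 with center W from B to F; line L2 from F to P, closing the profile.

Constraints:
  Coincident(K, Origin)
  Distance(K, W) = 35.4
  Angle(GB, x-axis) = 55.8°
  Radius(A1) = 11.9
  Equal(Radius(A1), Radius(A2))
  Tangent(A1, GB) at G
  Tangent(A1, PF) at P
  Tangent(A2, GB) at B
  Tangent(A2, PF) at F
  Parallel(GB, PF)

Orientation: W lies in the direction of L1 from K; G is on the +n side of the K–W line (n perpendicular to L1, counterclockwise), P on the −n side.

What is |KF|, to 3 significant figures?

37.3

The slot axis is L1's direction at 55.8°, so u = (cos 55.8°, sin 55.8°) = (0.562, 0.827) and n = (−sin 55.8°, cos 55.8°) = (-0.827, 0.562). K is at the origin and W lies 35.4 along u from K, so W = 35.4·u = (19.9, 29.3). Tangency of A1 to both parallel lines with radius 11.9 puts G and P at K ± 11.9·n: G = (-9.84, 6.69), P = (9.84, -6.69). Equal radii place B and F the same way about W: B = W + 11.9·n = (10.1, 36.0), F = W − 11.9·n = (29.7, 22.6). Then |KF| = |F − K| = 37.3.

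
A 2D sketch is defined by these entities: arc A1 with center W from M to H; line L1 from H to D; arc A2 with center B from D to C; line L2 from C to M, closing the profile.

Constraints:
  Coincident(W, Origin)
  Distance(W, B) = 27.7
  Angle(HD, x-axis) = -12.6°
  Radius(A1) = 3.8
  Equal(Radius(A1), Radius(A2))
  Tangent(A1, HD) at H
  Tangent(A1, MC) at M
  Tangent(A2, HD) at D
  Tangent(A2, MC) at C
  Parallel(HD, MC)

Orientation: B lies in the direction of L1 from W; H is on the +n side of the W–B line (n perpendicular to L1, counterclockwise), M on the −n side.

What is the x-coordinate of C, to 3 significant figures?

26.2

The slot axis is L1's direction at -12.6°, so u = (cos -12.6°, sin -12.6°) = (0.976, -0.218) and n = (−sin -12.6°, cos -12.6°) = (0.218, 0.976). W is at the origin and B lies 27.7 along u from W, so B = 27.7·u = (27.0, -6.04). Tangency of A1 to both parallel lines with radius 3.8 puts H and M at W ± 3.8·n: H = (0.829, 3.71), M = (-0.829, -3.71). Equal radii place D and C the same way about B: D = B + 3.8·n = (27.9, -2.33), C = B − 3.8·n = (26.2, -9.75). So C.x = 26.2.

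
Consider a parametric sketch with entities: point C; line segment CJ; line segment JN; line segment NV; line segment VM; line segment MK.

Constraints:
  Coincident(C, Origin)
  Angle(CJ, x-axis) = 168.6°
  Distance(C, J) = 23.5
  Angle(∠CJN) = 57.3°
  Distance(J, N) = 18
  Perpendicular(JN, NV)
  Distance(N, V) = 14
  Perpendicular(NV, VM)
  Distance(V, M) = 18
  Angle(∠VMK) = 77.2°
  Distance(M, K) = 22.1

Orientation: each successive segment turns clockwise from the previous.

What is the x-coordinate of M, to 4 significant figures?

-12.98

C is at the origin; CJ runs at 168.6° with length 23.5, so J = (-23.04, 4.645). ∠CJN = 57.3° gives JN at 45.90° from the x-axis; with |JN| = 18.0, N = (-10.51, 17.57). JN is perpendicular to NV, so NV runs at -44.10°; with |NV| = 14.0, V = (-0.4562, 7.828). NV ⟂ VM, so VM runs at -134.1°; with |VM| = 18.0, M = (-12.98, -5.098). So M.x = -12.98.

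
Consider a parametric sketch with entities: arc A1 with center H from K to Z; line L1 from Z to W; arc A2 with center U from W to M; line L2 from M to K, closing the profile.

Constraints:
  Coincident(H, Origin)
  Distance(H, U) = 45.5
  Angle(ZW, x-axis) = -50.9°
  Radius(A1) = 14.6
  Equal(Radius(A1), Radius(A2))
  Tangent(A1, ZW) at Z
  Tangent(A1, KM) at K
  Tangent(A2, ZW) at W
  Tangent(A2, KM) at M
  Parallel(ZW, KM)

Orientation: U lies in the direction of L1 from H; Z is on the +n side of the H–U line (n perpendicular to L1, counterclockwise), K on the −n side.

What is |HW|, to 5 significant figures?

47.785

The slot axis is L1's direction at -50.9°, so u = (cos -50.9°, sin -50.9°) = (0.63068, -0.77605) and n = (−sin -50.9°, cos -50.9°) = (0.77605, 0.63068). H is at the origin and U lies 45.5 along u from H, so U = 45.5·u = (28.696, -35.310). Tangency of A1 to both parallel lines with radius 14.6 puts Z and K at H ± 14.6·n: Z = (11.330, 9.2079), K = (-11.330, -9.2079). Equal radii place W and M the same way about U: W = U + 14.6·n = (40.026, -26.102), M = U − 14.6·n = (17.365, -44.518). Then |HW| = |W − H| = 47.785.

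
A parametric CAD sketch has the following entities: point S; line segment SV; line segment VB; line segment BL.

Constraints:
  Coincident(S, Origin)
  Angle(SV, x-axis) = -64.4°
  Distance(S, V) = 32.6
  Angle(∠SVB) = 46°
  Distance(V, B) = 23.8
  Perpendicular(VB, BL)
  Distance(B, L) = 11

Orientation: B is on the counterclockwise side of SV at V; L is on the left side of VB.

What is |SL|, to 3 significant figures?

12.5

S is at the origin; SV runs at -64.4° with length 32.6, so V = 32.6·(cos -64.4°, sin -64.4°) = (14.1, -29.4). ∠SVB = 46.0°, so VB runs at -64.4° + (180° − 46.0°) = 69.6° from the x-axis; with |VB| = 23.8, B = V + 23.8·(cos 69.6°, sin 69.6°) = (22.4, -7.09). The perpendicularity gives BL at right angles to VB; with |BL| = 11.0 on the left of VB, L = B + 11.0·(-0.937, 0.349) = (12.1, -3.26). Then |SL| = |L − S| = 12.5.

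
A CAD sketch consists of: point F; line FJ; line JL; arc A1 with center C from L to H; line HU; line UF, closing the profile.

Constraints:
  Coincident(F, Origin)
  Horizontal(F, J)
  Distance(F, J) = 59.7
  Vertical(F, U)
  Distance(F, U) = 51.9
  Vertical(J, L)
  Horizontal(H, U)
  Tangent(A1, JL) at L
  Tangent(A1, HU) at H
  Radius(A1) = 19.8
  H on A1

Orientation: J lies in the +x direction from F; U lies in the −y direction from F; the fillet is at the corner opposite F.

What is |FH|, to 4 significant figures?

65.46

The virtual corner opposite F is at (59.70, -51.90). The tangent condition forces CL to be normal to JL and tangency of A1 to HU means the radius CH is perpendicular to HU, with radius 19.8, so the center C sits 19.8 in from both sides at C = (39.90, -32.10). That places the tangent points at L = (59.70, -32.10) on JL and H = (39.90, -51.90) on HU. Then |FH| = |H − F| = 65.46.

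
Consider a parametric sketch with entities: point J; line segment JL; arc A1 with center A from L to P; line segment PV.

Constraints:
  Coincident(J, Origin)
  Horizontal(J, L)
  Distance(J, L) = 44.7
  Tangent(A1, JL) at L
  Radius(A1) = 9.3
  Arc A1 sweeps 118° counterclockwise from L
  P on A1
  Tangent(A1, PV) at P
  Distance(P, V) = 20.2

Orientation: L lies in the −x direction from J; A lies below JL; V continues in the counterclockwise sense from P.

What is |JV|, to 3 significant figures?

53.7

On A1, L sits at bearing 90° from A; a 118° counterclockwise sweep puts P at bearing 208°, so P = A + 9.3·(cos 208°, sin 208°) = (-52.9, -13.7). Since A1 is tangent to PV there, AP ⟂ PV, so PV runs along (−sin 208°, cos 208°); with |PV| = 20.2, V = (-43.4, -31.5). Then |JV| = |V − J| = 53.7.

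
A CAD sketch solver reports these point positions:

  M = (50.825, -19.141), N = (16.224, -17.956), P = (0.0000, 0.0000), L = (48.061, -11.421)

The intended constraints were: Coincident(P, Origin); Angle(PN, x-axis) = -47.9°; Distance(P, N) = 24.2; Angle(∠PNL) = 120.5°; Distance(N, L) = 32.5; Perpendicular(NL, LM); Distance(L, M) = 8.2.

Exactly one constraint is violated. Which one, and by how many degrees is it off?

Perpendicular(NL, LM) — off by 8.10°.

P = (0.00, 0.00) ✓; PN at -47.90° ✓; |PN| = 24.20 ✓; ∠PNL = 120.5° ✓; |NL| = 32.50 ✓; ∠(NL, LM) = 81.90° ✗; |LM| = 8.200 ✓.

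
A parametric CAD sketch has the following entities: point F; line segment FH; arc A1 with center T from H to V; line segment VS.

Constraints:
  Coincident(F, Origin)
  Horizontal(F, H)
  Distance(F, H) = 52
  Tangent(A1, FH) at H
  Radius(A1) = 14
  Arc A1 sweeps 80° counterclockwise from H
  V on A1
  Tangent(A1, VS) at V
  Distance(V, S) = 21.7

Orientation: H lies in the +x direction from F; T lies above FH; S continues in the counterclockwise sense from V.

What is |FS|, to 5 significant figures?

76.961

F is at the origin; FH is horizontal with |FH| = 52.0 and H on the +x side, so H = (52.000, 0.0000). Tangency of A1 to FH means the radius TH is perpendicular to FH, so T = H + (0, 14) = (52.000, 14.000). On A1, H sits at bearing -90° from T; an 80° counterclockwise sweep puts V at bearing -10°, so V = T + 14.0·(cos -10°, sin -10°) = (65.787, 11.569). A1 meets VS tangentially, so TV is at right angles to VS, so VS runs along (−sin -10°, cos -10°); with |VS| = 21.7, S = (69.555, 32.939). Then |FS| = |S − F| = 76.961.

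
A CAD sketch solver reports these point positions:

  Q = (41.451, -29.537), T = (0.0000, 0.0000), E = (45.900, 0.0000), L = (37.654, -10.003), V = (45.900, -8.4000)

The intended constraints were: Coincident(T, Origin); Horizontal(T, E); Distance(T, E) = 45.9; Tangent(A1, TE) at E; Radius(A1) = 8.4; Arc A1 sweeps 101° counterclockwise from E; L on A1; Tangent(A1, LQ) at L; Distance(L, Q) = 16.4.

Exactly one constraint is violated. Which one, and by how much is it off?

Distance(L, Q) = 16.4 — off by 3.50.

T = (0.00, 0.00) ✓; T.y = 0.00, E.y = 0.00 ✓; |TE| = 45.90 ✓; ∠(VE, ET) = 90.00° ✓; |VE| = 8.400 ✓; bearing(V→L) − bearing(V→E) = 101.0° ✓; |VL| = 8.400 ✓; ∠(VL, LQ) = 90.00° ✓; |LQ| = 19.90 ✗.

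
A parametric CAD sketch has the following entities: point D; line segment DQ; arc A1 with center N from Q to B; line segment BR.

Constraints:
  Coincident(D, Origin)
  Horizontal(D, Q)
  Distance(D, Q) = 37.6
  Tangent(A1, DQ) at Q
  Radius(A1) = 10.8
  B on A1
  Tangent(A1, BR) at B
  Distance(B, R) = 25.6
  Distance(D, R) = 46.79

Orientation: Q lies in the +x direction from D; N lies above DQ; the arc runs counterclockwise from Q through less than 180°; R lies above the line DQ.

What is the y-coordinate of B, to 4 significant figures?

18.01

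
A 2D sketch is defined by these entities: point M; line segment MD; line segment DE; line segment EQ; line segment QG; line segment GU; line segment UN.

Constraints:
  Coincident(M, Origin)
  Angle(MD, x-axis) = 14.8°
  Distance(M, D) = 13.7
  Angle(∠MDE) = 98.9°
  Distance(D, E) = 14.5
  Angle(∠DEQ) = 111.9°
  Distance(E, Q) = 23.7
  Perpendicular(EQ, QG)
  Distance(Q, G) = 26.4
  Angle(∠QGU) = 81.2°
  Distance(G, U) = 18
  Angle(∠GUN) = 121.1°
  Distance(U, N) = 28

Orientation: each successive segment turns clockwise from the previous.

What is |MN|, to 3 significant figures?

25.3

∠QGU = 81.2° gives GU at 36.8° from the x-axis; with |GU| = 18.0, U = (-1.96, 2.54). ∠GUN = 121.1° gives UN at -22.1° from the x-axis; with |UN| = 28.0, N = (24.0, -7.99). Then |MN| = |N − M| = 25.3.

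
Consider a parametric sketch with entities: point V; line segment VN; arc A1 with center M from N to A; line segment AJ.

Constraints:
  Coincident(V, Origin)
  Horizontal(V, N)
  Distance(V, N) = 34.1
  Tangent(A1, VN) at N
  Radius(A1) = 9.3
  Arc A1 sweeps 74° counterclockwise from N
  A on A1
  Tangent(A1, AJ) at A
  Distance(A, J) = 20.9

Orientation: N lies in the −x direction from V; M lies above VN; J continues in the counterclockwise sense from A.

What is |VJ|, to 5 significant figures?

33.106

V is at the origin; V and N share the same y with |VN| = 34.1 and N on the −x side, so N = (-34.100, 0.0000). A1 meets VN tangentially, so MN is at right angles to VN, so M = N + (0, 9.3) = (-34.100, 9.3000). On A1, N sits at bearing -90° from M; a 74° counterclockwise sweep puts A at bearing -16°, so A = M + 9.3·(cos -16°, sin -16°) = (-25.160, 6.7366). The tangent condition forces MA to be normal to AJ, so AJ runs along (−sin -16°, cos -16°); with |AJ| = 20.9, J = (-19.399, 26.827). Then |VJ| = |J − V| = 33.106.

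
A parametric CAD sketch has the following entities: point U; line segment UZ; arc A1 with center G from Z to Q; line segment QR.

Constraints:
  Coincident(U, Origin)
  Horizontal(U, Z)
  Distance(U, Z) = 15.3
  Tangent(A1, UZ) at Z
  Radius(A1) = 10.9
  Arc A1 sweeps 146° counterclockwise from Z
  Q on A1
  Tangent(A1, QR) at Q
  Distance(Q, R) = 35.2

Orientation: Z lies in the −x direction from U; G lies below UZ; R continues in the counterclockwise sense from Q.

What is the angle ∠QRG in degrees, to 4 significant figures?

17.21°

U is at the origin; U and Z share the same y with |UZ| = 15.3 and Z on the −x side, so Z = (-15.30, 0.000). Since A1 is tangent to UZ there, GZ ⟂ UZ, so G = Z + (0, -10.9) = (-15.30, -10.90). On A1, Z sits at bearing 90° from G; a 146° counterclockwise sweep puts Q at bearing 236°, so Q = G + 10.9·(cos 236°, sin 236°) = (-21.40, -19.94). The tangent condition forces GQ to be normal to QR, so QR runs along (−sin 236°, cos 236°); with |QR| = 35.2, R = (7.787, -39.62). Then cos ∠QRG = RQ·RG / (|RQ||RG|), giving 17.21°.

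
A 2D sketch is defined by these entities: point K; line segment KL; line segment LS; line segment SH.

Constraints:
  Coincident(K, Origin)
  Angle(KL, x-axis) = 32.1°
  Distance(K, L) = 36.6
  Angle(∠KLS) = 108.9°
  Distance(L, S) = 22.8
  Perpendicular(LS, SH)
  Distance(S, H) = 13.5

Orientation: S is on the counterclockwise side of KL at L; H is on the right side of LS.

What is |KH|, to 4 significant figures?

59.31

K is at the origin; KL runs at 32.1° with length 36.6, so L = 36.6·(cos 32.1°, sin 32.1°) = (31.00, 19.45). ∠KLS = 108.9°, so LS runs at 32.1° + (180° − 108.9°) = 103.2° from the x-axis; with |LS| = 22.8, S = L + 22.8·(cos 103.2°, sin 103.2°) = (25.80, 41.65). LS ⟂ SH; with |SH| = 13.5 on the right of LS, H = S + 13.5·(0.9736, 0.2284) = (38.94, 44.73). Then |KH| = |H − K| = 59.31.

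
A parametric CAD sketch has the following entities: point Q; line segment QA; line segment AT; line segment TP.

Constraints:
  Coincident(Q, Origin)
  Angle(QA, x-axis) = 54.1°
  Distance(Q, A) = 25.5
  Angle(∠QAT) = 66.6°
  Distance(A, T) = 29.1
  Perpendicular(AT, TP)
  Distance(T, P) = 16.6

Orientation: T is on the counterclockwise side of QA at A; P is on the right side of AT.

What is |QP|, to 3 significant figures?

44.3

∠QAT = 66.6°, so AT runs at 54.1° + (180° − 66.6°) = 168° from the x-axis; with |AT| = 29.1, T = A + 29.1·(cos 168°, sin 168°) = (-13.5, 27.0). AT ⟂ TP; with |TP| = 16.6 on the right of AT, P = T + 16.6·(0.216, 0.976) = (-9.86, 43.2). Then |QP| = |P − Q| = 44.3.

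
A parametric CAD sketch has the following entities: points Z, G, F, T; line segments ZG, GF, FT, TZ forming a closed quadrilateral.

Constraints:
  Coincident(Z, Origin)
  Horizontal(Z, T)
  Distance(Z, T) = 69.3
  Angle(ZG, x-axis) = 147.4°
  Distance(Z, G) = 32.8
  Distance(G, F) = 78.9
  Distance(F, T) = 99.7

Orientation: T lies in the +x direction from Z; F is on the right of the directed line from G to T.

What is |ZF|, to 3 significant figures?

60.4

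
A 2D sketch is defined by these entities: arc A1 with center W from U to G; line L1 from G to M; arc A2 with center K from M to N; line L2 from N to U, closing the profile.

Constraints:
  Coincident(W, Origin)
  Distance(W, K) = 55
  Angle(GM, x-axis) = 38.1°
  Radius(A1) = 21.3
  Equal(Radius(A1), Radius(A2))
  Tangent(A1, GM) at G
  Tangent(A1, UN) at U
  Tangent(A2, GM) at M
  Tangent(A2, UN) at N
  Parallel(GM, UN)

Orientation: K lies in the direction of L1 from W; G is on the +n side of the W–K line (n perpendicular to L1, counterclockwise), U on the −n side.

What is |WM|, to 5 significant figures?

58.980

The slot axis is L1's direction at 38.1°, so u = (cos 38.1°, sin 38.1°) = (0.78694, 0.61704) and n = (−sin 38.1°, cos 38.1°) = (-0.61704, 0.78694). W is at the origin and K lies 55.0 along u from W, so K = 55.0·u = (43.281, 33.937). Tangency of A1 to both parallel lines with radius 21.3 puts G and U at W ± 21.3·n: G = (-13.143, 16.762), U = (13.143, -16.762). Equal radii place M and N the same way about K: M = K + 21.3·n = (30.139, 50.699), N = K − 21.3·n = (56.424, 17.175). Then |WM| = |M − W| = 58.980.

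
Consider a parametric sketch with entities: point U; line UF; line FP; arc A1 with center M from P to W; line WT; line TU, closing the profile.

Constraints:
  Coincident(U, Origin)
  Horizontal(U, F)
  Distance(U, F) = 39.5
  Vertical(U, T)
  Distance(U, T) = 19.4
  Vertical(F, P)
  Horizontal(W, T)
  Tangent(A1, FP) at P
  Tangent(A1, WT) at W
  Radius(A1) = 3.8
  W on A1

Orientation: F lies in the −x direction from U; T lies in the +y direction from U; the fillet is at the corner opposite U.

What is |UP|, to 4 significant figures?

42.47

The virtual corner opposite U is at (-39.50, 19.40). Tangency of A1 to FP means the radius MP is perpendicular to FP and the tangent condition forces MW to be normal to WT, with radius 3.8, so the center M sits 3.8 in from both sides at M = (-35.70, 15.60). That places the tangent points at P = (-39.50, 15.60) on FP and W = (-35.70, 19.40) on WT. Then |UP| = |P − U| = 42.47.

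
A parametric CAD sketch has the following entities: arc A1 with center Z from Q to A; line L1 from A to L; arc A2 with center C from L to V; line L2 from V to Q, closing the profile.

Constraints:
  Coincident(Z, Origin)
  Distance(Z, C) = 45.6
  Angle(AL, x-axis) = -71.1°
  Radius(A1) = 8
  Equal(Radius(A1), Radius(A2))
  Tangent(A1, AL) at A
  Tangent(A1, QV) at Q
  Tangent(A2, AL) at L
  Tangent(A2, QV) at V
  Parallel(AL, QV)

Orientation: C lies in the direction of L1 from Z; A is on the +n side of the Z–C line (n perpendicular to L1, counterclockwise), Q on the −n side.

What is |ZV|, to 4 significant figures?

46.30

The slot axis is L1's direction at -71.1°, so u = (cos -71.1°, sin -71.1°) = (0.3239, -0.9461) and n = (−sin -71.1°, cos -71.1°) = (0.9461, 0.3239). Z is at the origin and C lies 45.6 along u from Z, so C = 45.6·u = (14.77, -43.14). Tangency of A1 to both parallel lines with radius 8.0 puts A and Q at Z ± 8.0·n: A = (7.569, 2.591), Q = (-7.569, -2.591). Equal radii place L and V the same way about C: L = C + 8.0·n = (22.34, -40.55), V = C − 8.0·n = (7.202, -45.73). Then |ZV| = |V − Z| = 46.30.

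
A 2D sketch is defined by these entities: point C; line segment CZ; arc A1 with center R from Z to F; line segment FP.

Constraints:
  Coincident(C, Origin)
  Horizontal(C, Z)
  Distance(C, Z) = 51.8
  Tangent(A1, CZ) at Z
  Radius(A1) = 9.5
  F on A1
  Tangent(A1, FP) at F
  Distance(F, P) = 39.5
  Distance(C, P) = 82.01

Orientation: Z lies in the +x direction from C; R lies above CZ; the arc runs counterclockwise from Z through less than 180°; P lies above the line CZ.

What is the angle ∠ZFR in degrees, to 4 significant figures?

49.31°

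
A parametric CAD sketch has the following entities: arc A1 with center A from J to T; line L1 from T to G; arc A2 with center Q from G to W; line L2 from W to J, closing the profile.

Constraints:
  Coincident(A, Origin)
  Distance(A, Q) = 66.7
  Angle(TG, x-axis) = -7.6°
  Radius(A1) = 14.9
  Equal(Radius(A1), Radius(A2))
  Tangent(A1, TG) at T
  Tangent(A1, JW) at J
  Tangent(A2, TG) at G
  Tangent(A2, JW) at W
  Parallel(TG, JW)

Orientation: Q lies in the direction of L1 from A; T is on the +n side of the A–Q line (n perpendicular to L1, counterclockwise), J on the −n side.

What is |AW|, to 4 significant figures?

68.34

The slot axis is L1's direction at -7.6°, so u = (cos -7.6°, sin -7.6°) = (0.9912, -0.1323) and n = (−sin -7.6°, cos -7.6°) = (0.1323, 0.9912). A is at the origin and Q lies 66.7 along u from A, so Q = 66.7·u = (66.11, -8.822). Tangency of A1 to both parallel lines with radius 14.9 puts T and J at A ± 14.9·n: T = (1.971, 14.77), J = (-1.971, -14.77). Equal radii place G and W the same way about Q: G = Q + 14.9·n = (68.08, 5.948), W = Q − 14.9·n = (64.14, -23.59). Then |AW| = |W − A| = 68.34.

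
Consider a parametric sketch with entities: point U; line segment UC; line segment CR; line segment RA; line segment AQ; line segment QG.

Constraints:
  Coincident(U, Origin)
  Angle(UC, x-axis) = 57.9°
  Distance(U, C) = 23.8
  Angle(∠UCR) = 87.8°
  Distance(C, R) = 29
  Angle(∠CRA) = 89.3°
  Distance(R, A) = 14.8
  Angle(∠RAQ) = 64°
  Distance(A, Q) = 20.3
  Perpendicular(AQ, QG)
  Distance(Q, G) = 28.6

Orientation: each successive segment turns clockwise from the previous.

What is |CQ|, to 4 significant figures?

12.10

U is at the origin; UC runs at 57.9° with length 23.8, so C = (12.65, 20.16). ∠UCR = 87.8° gives CR at -34.30° from the x-axis; with |CR| = 29.0, R = (36.60, 3.819). ∠CRA = 89.3° gives RA at -125.0° from the x-axis; with |RA| = 14.8, A = (28.12, -8.304). ∠RAQ = 64.0° gives AQ at 119.0° from the x-axis; with |AQ| = 20.3, Q = (18.27, 9.451). Then |CQ| = |Q − C| = 12.10.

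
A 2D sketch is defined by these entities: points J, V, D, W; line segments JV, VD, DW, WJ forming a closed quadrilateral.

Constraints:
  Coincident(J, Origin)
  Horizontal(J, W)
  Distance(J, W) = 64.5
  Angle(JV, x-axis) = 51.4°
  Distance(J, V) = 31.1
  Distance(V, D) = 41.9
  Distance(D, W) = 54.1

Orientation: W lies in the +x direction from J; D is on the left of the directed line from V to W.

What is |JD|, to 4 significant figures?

72.75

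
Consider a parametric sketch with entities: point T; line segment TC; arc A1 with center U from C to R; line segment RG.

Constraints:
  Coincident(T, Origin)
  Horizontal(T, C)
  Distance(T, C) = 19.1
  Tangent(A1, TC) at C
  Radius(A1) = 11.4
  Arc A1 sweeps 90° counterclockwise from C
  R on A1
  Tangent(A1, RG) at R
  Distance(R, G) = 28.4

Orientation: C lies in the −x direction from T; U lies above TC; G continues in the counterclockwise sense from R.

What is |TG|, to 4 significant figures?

40.54

T is at the origin; TC is horizontal with |TC| = 19.1 and C on the −x side, so C = (-19.10, 0.000). The tangent condition forces UC to be normal to TC, so U = C + (0, 11.4) = (-19.10, 11.40). On A1, C sits at bearing -90° from U; a 90° counterclockwise sweep puts R at bearing 0°, so R = U + 11.4·(cos 0°, sin 0°) = (-7.700, 11.40). Since A1 is tangent to RG there, UR ⟂ RG, so RG runs along (−sin 0°, cos 0°); with |RG| = 28.4, G = (-7.700, 39.80). Then |TG| = |G − T| = 40.54.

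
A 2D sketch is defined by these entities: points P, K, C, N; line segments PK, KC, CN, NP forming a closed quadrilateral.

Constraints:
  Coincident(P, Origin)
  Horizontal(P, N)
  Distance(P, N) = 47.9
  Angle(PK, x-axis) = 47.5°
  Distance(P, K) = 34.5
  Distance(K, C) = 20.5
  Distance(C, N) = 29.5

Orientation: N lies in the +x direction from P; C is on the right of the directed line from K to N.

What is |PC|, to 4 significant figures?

19.66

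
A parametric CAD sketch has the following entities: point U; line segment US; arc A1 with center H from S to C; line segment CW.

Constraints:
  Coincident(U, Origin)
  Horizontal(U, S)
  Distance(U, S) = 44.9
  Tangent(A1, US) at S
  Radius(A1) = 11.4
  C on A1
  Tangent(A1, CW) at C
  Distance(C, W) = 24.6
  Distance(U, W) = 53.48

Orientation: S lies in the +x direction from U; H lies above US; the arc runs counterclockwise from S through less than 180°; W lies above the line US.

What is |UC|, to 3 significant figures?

56.8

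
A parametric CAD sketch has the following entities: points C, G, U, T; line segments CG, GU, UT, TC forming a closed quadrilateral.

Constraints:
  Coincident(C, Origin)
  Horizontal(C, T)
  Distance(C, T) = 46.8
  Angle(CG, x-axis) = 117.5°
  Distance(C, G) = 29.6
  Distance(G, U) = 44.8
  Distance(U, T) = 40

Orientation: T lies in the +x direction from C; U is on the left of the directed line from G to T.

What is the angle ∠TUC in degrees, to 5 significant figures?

64.413°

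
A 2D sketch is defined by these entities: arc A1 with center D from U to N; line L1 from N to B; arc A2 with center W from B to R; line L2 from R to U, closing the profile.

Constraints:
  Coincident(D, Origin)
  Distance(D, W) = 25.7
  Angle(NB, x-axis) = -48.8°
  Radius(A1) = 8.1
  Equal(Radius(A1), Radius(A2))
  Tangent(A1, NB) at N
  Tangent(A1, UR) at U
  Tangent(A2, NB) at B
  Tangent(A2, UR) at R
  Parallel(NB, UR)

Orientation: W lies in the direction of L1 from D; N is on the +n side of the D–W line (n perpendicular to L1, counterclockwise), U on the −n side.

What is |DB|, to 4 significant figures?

26.95

The slot axis is L1's direction at -48.8°, so u = (cos -48.8°, sin -48.8°) = (0.6587, -0.7524) and n = (−sin -48.8°, cos -48.8°) = (0.7524, 0.6587). D is at the origin and W lies 25.7 along u from D, so W = 25.7·u = (16.93, -19.34). Tangency of A1 to both parallel lines with radius 8.1 puts N and U at D ± 8.1·n: N = (6.095, 5.335), U = (-6.095, -5.335). Equal radii place B and R the same way about W: B = W + 8.1·n = (23.02, -14.00), R = W − 8.1·n = (10.83, -24.67). Then |DB| = |B − D| = 26.95.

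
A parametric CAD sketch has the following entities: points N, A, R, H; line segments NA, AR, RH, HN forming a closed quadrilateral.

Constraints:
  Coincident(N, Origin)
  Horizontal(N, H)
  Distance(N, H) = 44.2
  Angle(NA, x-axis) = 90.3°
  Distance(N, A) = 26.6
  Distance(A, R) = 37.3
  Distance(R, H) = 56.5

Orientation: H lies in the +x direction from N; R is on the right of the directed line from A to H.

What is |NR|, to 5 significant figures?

14.615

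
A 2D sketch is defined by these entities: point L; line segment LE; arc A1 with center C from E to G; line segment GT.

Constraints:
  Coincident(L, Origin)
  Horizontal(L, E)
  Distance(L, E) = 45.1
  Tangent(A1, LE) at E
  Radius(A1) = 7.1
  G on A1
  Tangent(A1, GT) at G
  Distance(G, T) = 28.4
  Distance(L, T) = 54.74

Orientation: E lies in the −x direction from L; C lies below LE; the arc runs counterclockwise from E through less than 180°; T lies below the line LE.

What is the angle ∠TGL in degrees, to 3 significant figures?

78.9°

Checks: ∠(CE, EL) = 90.00° ✓; |CG| = 7.100 ✓; ∠(CG, GT) = 90.00° ✓; |GT| = 28.40 ✓; |LT| = 54.74 ✓.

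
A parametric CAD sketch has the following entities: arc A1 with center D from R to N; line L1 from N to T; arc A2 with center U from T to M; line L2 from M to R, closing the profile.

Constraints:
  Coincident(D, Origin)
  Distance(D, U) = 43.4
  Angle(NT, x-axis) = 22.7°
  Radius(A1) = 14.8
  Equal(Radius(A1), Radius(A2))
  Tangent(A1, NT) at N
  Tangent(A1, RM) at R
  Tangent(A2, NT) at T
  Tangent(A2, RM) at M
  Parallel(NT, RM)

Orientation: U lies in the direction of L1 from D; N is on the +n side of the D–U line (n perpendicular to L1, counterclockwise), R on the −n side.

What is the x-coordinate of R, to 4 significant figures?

5.711

The slot axis is L1's direction at 22.7°, so u = (cos 22.7°, sin 22.7°) = (0.9225, 0.3859) and n = (−sin 22.7°, cos 22.7°) = (-0.3859, 0.9225). D is at the origin and U lies 43.4 along u from D, so U = 43.4·u = (40.04, 16.75). Tangency of A1 to both parallel lines with radius 14.8 puts N and R at D ± 14.8·n: N = (-5.711, 13.65), R = (5.711, -13.65). So R.x = 5.711.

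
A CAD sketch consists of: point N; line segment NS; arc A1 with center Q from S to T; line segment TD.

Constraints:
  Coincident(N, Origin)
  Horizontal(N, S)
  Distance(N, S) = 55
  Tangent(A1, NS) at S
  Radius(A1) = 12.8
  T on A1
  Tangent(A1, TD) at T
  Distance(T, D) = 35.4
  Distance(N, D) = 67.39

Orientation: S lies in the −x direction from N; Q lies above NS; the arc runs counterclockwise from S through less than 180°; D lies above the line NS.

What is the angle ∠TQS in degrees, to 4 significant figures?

95.91°

Checks: |NS| = 55.00 ✓; ∠(QS, SN) = 90.00° ✓; |QT| = 12.80 ✓; ∠(QT, TD) = 90.00° ✓; |TD| = 35.40 ✓; |ND| = 67.39 ✓.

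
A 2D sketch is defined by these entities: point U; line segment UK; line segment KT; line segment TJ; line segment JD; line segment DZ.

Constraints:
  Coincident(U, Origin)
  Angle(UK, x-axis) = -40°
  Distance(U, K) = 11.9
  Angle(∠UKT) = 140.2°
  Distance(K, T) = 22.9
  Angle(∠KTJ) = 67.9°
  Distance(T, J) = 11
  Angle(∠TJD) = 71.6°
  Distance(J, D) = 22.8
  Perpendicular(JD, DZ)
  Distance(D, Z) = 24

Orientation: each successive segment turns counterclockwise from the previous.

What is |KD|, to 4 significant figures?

4.830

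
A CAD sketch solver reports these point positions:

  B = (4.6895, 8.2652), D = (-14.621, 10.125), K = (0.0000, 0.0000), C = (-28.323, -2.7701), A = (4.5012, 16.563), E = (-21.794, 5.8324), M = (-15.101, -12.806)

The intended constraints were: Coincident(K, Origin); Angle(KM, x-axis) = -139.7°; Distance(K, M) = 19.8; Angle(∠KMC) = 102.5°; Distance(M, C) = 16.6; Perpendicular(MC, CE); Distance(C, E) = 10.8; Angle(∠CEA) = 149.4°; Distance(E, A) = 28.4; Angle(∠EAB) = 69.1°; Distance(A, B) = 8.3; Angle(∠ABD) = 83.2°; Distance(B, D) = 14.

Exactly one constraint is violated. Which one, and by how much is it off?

Distance(B, D) = 14 — off by 5.40.

K = (0.00, 0.00) ✓; KM at -139.7° ✓; |KM| = 19.80 ✓; ∠KMC = 102.5° ✓; |MC| = 16.60 ✓; ∠(MC, CE) = 90.00° ✓; |CE| = 10.80 ✓; ∠CEA = 149.4° ✓; |EA| = 28.40 ✓; ∠EAB = 69.10° ✓; |AB| = 8.300 ✓; ∠ABD = 83.20° ✓; |BD| = 19.40 ✗.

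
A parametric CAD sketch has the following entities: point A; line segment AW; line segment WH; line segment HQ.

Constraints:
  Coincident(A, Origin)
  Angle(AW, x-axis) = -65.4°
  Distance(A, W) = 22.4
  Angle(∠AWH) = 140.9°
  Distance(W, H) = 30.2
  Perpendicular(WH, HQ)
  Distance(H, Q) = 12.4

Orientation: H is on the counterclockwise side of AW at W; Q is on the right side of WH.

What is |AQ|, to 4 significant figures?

54.48

A is at the origin; AW runs at -65.4° with length 22.4, so W = 22.4·(cos -65.4°, sin -65.4°) = (9.325, -20.37). ∠AWH = 140.9°, so WH runs at -65.4° + (180° − 140.9°) = -26.30° from the x-axis; with |WH| = 30.2, H = W + 30.2·(cos -26.30°, sin -26.30°) = (36.40, -33.75). The perpendicularity gives HQ at right angles to WH; with |HQ| = 12.4 on the right of WH, Q = H + 12.4·(-0.4431, -0.8965) = (30.90, -44.86). Then |AQ| = |Q − A| = 54.48.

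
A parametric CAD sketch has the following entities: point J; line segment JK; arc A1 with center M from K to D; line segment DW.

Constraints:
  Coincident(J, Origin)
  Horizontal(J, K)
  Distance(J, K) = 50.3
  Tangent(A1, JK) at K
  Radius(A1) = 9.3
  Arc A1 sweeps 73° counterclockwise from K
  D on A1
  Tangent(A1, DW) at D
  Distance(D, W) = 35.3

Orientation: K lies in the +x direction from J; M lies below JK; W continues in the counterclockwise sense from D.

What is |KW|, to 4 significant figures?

44.68

J is at the origin; JK is horizontal with |JK| = 50.3 and K on the +x side, so K = (50.30, 0.000). The tangent condition forces MK to be normal to JK, so M = K + (0, -9.3) = (50.30, -9.300). On A1, K sits at bearing 90° from M; a 73° counterclockwise sweep puts D at bearing 163°, so D = M + 9.3·(cos 163°, sin 163°) = (41.41, -6.581). Since A1 is tangent to DW there, MD ⟂ DW, so DW runs along (−sin 163°, cos 163°); with |DW| = 35.3, W = (31.09, -40.34). Then |KW| = |W − K| = 44.68.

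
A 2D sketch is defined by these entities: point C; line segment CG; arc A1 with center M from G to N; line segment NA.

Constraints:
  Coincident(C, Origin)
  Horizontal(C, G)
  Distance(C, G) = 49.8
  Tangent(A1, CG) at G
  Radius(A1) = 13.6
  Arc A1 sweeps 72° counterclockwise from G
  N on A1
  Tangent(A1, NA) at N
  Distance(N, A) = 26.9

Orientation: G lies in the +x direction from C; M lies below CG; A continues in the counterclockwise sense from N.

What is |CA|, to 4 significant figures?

45.15

C is at the origin; CG is horizontal with |CG| = 49.8 and G on the +x side, so G = (49.80, 0.000). Tangency of A1 to CG means the radius MG is perpendicular to CG, so M = G + (0, -13.6) = (49.80, -13.60). On A1, G sits at bearing 90° from M; a 72° counterclockwise sweep puts N at bearing 162°, so N = M + 13.6·(cos 162°, sin 162°) = (36.87, -9.397). Since A1 is tangent to NA there, MN ⟂ NA, so NA runs along (−sin 162°, cos 162°); with |NA| = 26.9, A = (28.55, -34.98). Then |CA| = |A − C| = 45.15.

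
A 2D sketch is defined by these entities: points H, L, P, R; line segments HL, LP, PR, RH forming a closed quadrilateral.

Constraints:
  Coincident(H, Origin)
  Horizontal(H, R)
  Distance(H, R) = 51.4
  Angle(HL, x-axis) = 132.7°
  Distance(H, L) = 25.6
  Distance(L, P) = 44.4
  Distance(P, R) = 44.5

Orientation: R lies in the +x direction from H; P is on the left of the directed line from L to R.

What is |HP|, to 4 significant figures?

42.45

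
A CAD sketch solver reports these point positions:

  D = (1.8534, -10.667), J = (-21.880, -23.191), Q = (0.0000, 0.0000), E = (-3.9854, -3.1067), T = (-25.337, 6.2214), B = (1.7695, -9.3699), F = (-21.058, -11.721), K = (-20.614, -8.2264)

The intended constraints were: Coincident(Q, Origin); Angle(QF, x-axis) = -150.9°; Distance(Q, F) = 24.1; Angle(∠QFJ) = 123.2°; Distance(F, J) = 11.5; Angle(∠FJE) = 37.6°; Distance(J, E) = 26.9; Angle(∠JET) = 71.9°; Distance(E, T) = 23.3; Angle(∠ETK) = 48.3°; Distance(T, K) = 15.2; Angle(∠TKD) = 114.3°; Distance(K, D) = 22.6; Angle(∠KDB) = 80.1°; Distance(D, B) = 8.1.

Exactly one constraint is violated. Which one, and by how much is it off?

Distance(D, B) = 8.1 — off by 6.80.

Q = (0.00, 0.00) ✓; QF at -150.9° ✓; |QF| = 24.10 ✓; ∠QFJ = 123.2° ✓; |FJ| = 11.50 ✓; ∠FJE = 37.60° ✓; |JE| = 26.90 ✓; ∠JET = 71.90° ✓; |ET| = 23.30 ✓; ∠ETK = 48.30° ✓; |TK| = 15.20 ✓; ∠TKD = 114.3° ✓; |KD| = 22.60 ✓; ∠KDB = 80.10° ✓; |DB| = 1.300 ✗.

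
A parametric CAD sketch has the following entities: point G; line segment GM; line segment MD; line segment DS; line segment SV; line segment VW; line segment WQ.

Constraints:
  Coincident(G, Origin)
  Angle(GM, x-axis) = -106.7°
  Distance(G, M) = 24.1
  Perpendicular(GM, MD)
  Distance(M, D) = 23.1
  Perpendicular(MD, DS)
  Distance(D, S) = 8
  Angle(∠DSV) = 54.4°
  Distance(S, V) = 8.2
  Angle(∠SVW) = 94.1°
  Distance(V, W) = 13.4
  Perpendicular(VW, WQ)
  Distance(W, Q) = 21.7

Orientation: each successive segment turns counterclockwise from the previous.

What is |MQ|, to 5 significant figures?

42.054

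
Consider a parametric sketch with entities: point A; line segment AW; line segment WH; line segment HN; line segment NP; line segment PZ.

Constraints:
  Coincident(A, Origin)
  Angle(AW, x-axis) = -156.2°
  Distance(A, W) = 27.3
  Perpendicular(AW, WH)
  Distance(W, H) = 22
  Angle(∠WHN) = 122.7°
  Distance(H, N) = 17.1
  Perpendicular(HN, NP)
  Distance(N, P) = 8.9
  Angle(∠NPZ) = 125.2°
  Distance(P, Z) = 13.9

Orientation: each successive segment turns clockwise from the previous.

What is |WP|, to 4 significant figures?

30.54

A is at the origin; AW runs at -156.2° with length 27.3, so W = (-24.98, -11.02). AW ⟂ WH, so WH runs at 113.8°; with |WH| = 22.0, H = (-33.86, 9.112). ∠WHN = 122.7° gives HN at 56.50° from the x-axis; with |HN| = 17.1, N = (-24.42, 23.37). HN is perpendicular to NP, so NP runs at -33.50°; with |NP| = 8.9, P = (-17.00, 18.46). Then |WP| = |P − W| = 30.54.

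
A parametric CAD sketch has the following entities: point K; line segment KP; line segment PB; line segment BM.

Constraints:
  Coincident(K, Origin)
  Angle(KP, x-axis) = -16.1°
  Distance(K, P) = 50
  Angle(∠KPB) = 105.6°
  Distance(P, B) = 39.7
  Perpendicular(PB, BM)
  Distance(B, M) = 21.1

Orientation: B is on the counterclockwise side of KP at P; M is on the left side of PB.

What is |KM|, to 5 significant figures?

59.638

K is at the origin; KP runs at -16.1° with length 50.0, so P = 50.0·(cos -16.1°, sin -16.1°) = (48.039, -13.866). ∠KPB = 105.6°, so PB runs at -16.1° + (180° − 105.6°) = 58.300° from the x-axis; with |PB| = 39.7, B = P + 39.7·(cos 58.300°, sin 58.300°) = (68.900, 19.911). PB is perpendicular to BM; with |BM| = 21.1 on the left of PB, M = B + 21.1·(-0.85081, 0.52547) = (50.948, 30.999). Then |KM| = |M − K| = 59.638.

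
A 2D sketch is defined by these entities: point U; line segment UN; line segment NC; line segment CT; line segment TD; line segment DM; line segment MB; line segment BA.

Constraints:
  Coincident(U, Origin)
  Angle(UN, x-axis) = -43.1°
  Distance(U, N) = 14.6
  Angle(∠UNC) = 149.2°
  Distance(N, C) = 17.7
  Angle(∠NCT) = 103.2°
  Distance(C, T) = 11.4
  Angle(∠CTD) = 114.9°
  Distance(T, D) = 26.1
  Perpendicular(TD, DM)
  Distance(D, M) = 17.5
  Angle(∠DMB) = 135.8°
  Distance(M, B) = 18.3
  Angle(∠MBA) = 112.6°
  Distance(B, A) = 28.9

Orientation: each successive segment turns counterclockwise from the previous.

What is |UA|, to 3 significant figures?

37.3

∠DMB = 135.8° gives MB at -96.2° from the x-axis; with |MB| = 18.3, B = (0.765, -12.7). ∠MBA = 112.6° gives BA at -28.8° from the x-axis; with |BA| = 28.9, A = (26.1, -26.6). Then |UA| = |A − U| = 37.3.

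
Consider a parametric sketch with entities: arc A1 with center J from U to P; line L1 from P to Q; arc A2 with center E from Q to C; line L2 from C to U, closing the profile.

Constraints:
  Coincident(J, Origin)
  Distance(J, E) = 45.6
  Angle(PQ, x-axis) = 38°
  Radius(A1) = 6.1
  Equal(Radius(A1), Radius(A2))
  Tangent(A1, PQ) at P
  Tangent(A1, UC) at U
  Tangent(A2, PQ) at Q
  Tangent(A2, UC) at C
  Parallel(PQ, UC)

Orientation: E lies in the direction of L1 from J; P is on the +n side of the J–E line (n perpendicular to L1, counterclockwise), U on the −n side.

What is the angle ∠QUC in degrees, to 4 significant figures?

14.98°

The slot axis is L1's direction at 38.0°, so u = (cos 38.0°, sin 38.0°) = (0.7880, 0.6157) and n = (−sin 38.0°, cos 38.0°) = (-0.6157, 0.7880). J is at the origin and E lies 45.6 along u from J, so E = 45.6·u = (35.93, 28.07). Tangency of A1 to both parallel lines with radius 6.1 puts P and U at J ± 6.1·n: P = (-3.756, 4.807), U = (3.756, -4.807). Equal radii place Q and C the same way about E: Q = E + 6.1·n = (32.18, 32.88), C = E − 6.1·n = (39.69, 23.27). Then cos ∠QUC = UQ·UC / (|UQ||UC|), giving 14.98°.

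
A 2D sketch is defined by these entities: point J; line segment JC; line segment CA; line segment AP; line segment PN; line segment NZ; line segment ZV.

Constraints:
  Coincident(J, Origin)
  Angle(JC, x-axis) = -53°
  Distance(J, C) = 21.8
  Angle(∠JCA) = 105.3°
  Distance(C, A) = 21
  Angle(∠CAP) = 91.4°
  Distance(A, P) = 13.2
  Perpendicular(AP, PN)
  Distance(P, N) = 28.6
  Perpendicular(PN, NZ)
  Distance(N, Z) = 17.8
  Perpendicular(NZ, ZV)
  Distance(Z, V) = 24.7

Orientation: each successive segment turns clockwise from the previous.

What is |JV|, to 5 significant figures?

34.190

J is at the origin; JC runs at -53.0° with length 21.8, so C = (13.120, -17.410). ∠JCA = 105.3° gives CA at -127.70° from the x-axis; with |CA| = 21.0, A = (0.27750, -34.026). ∠CAP = 91.4° gives AP at 143.70° from the x-axis; with |AP| = 13.2, P = (-10.361, -26.211). AP is perpendicular to PN, so PN runs at 53.700°; with |PN| = 28.6, N = (6.5708, -3.1618). PN ⟂ NZ, so NZ runs at -36.300°; with |NZ| = 17.8, Z = (20.916, -13.700). The perpendicularity gives ZV at right angles to NZ, so ZV runs at -126.30°; with |ZV| = 24.7, V = (6.2936, -33.606). Then |JV| = |V − J| = 34.190.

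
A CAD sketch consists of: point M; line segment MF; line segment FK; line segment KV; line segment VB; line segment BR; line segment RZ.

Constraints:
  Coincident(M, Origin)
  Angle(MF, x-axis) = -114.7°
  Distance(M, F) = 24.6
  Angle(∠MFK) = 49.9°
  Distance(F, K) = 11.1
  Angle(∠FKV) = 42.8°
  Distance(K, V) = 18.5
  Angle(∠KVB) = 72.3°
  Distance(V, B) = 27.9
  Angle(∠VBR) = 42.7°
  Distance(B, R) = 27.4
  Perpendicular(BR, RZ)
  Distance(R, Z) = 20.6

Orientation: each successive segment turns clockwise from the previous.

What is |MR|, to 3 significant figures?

21.7

M is at the origin; MF runs at -114.7° with length 24.6, so F = (-10.3, -22.3). ∠MFK = 49.9° gives FK at 115° from the x-axis; with |FK| = 11.1, K = (-15.0, -12.3). ∠FKV = 42.8° gives KV at -22.0° from the x-axis; with |KV| = 18.5, V = (2.15, -19.2). ∠KVB = 72.3° gives VB at -130° from the x-axis; with |VB| = 27.9, B = (-15.7, -40.7). ∠VBR = 42.7° gives BR at 93.0° from the x-axis; with |BR| = 27.4, R = (-17.1, -13.3). Then |MR| = |R − M| = 21.7.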